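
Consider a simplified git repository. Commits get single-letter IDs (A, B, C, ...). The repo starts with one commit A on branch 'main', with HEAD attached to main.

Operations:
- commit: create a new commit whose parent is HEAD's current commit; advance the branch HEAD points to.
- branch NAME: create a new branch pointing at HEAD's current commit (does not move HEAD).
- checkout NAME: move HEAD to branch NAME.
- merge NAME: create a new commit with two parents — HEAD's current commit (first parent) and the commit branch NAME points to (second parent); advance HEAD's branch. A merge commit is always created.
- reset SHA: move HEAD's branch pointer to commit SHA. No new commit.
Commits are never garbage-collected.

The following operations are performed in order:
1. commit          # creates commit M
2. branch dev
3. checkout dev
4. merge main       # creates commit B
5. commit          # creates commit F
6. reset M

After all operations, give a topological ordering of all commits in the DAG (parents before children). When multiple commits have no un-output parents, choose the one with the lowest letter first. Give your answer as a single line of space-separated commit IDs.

Answer: A M B F

Derivation:
After op 1 (commit): HEAD=main@M [main=M]
After op 2 (branch): HEAD=main@M [dev=M main=M]
After op 3 (checkout): HEAD=dev@M [dev=M main=M]
After op 4 (merge): HEAD=dev@B [dev=B main=M]
After op 5 (commit): HEAD=dev@F [dev=F main=M]
After op 6 (reset): HEAD=dev@M [dev=M main=M]
commit A: parents=[]
commit B: parents=['M', 'M']
commit F: parents=['B']
commit M: parents=['A']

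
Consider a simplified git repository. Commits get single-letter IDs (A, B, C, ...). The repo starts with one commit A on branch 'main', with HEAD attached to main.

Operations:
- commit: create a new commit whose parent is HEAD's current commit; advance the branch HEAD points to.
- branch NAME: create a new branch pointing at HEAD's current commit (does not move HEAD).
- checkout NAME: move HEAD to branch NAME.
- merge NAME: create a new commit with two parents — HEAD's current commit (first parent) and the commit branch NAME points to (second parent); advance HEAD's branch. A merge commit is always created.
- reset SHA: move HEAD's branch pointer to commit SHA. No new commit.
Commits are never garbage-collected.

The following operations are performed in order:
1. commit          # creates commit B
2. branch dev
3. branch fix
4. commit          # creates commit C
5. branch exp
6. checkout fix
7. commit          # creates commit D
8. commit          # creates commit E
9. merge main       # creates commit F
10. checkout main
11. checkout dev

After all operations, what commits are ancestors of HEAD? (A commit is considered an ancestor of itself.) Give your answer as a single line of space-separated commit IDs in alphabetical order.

After op 1 (commit): HEAD=main@B [main=B]
After op 2 (branch): HEAD=main@B [dev=B main=B]
After op 3 (branch): HEAD=main@B [dev=B fix=B main=B]
After op 4 (commit): HEAD=main@C [dev=B fix=B main=C]
After op 5 (branch): HEAD=main@C [dev=B exp=C fix=B main=C]
After op 6 (checkout): HEAD=fix@B [dev=B exp=C fix=B main=C]
After op 7 (commit): HEAD=fix@D [dev=B exp=C fix=D main=C]
After op 8 (commit): HEAD=fix@E [dev=B exp=C fix=E main=C]
After op 9 (merge): HEAD=fix@F [dev=B exp=C fix=F main=C]
After op 10 (checkout): HEAD=main@C [dev=B exp=C fix=F main=C]
After op 11 (checkout): HEAD=dev@B [dev=B exp=C fix=F main=C]

Answer: A B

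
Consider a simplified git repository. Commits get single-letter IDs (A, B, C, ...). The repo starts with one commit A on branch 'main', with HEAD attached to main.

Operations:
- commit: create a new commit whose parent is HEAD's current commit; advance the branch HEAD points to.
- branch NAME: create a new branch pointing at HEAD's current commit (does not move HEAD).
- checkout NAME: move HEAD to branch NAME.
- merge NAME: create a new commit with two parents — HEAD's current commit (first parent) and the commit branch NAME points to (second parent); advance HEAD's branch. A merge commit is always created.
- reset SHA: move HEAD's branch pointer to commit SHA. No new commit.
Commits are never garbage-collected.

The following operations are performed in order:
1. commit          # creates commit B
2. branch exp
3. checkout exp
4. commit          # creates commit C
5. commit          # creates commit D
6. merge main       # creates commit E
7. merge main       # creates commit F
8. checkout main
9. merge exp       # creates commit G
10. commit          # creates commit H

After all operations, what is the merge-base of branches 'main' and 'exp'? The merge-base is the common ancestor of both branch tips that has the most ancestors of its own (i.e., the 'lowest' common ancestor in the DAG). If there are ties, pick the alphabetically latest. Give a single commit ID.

After op 1 (commit): HEAD=main@B [main=B]
After op 2 (branch): HEAD=main@B [exp=B main=B]
After op 3 (checkout): HEAD=exp@B [exp=B main=B]
After op 4 (commit): HEAD=exp@C [exp=C main=B]
After op 5 (commit): HEAD=exp@D [exp=D main=B]
After op 6 (merge): HEAD=exp@E [exp=E main=B]
After op 7 (merge): HEAD=exp@F [exp=F main=B]
After op 8 (checkout): HEAD=main@B [exp=F main=B]
After op 9 (merge): HEAD=main@G [exp=F main=G]
After op 10 (commit): HEAD=main@H [exp=F main=H]
ancestors(main=H): ['A', 'B', 'C', 'D', 'E', 'F', 'G', 'H']
ancestors(exp=F): ['A', 'B', 'C', 'D', 'E', 'F']
common: ['A', 'B', 'C', 'D', 'E', 'F']

Answer: F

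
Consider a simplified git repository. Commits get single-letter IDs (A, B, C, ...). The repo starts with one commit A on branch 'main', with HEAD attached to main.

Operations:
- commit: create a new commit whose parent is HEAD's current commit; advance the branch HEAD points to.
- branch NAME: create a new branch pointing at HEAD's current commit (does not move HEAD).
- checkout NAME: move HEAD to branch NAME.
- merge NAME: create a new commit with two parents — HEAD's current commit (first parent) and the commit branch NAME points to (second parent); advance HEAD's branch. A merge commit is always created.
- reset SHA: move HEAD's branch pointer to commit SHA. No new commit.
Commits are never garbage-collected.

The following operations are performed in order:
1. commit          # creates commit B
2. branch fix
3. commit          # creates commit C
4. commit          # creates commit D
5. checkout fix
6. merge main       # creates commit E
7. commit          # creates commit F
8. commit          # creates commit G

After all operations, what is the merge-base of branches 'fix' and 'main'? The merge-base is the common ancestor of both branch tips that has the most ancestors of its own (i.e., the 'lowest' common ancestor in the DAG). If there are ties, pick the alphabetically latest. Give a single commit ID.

After op 1 (commit): HEAD=main@B [main=B]
After op 2 (branch): HEAD=main@B [fix=B main=B]
After op 3 (commit): HEAD=main@C [fix=B main=C]
After op 4 (commit): HEAD=main@D [fix=B main=D]
After op 5 (checkout): HEAD=fix@B [fix=B main=D]
After op 6 (merge): HEAD=fix@E [fix=E main=D]
After op 7 (commit): HEAD=fix@F [fix=F main=D]
After op 8 (commit): HEAD=fix@G [fix=G main=D]
ancestors(fix=G): ['A', 'B', 'C', 'D', 'E', 'F', 'G']
ancestors(main=D): ['A', 'B', 'C', 'D']
common: ['A', 'B', 'C', 'D']

Answer: D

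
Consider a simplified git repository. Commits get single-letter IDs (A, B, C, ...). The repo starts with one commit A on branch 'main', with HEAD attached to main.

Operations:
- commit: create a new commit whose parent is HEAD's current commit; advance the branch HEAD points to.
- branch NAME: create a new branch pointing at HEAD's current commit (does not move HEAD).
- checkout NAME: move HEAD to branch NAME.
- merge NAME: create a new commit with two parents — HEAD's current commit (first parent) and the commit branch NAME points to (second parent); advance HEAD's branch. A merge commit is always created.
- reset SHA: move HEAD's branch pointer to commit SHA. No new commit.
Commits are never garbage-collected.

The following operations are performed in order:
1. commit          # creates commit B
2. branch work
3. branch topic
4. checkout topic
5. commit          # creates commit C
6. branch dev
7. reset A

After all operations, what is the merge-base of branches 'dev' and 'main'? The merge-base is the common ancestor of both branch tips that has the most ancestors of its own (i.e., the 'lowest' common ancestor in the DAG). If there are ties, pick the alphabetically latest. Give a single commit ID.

Answer: B

Derivation:
After op 1 (commit): HEAD=main@B [main=B]
After op 2 (branch): HEAD=main@B [main=B work=B]
After op 3 (branch): HEAD=main@B [main=B topic=B work=B]
After op 4 (checkout): HEAD=topic@B [main=B topic=B work=B]
After op 5 (commit): HEAD=topic@C [main=B topic=C work=B]
After op 6 (branch): HEAD=topic@C [dev=C main=B topic=C work=B]
After op 7 (reset): HEAD=topic@A [dev=C main=B topic=A work=B]
ancestors(dev=C): ['A', 'B', 'C']
ancestors(main=B): ['A', 'B']
common: ['A', 'B']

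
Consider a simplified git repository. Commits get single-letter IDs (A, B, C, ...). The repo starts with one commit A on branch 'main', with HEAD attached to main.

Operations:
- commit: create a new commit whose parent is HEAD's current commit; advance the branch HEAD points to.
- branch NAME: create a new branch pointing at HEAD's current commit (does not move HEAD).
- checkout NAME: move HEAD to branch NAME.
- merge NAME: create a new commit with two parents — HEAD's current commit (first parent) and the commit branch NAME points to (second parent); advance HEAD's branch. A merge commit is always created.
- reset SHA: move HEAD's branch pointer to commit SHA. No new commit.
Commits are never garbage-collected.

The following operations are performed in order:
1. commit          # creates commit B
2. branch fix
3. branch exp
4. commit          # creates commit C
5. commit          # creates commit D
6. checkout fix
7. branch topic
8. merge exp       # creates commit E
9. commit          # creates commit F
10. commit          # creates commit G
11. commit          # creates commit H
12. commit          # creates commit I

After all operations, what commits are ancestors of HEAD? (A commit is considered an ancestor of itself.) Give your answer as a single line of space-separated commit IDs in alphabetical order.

After op 1 (commit): HEAD=main@B [main=B]
After op 2 (branch): HEAD=main@B [fix=B main=B]
After op 3 (branch): HEAD=main@B [exp=B fix=B main=B]
After op 4 (commit): HEAD=main@C [exp=B fix=B main=C]
After op 5 (commit): HEAD=main@D [exp=B fix=B main=D]
After op 6 (checkout): HEAD=fix@B [exp=B fix=B main=D]
After op 7 (branch): HEAD=fix@B [exp=B fix=B main=D topic=B]
After op 8 (merge): HEAD=fix@E [exp=B fix=E main=D topic=B]
After op 9 (commit): HEAD=fix@F [exp=B fix=F main=D topic=B]
After op 10 (commit): HEAD=fix@G [exp=B fix=G main=D topic=B]
After op 11 (commit): HEAD=fix@H [exp=B fix=H main=D topic=B]
After op 12 (commit): HEAD=fix@I [exp=B fix=I main=D topic=B]

Answer: A B E F G H I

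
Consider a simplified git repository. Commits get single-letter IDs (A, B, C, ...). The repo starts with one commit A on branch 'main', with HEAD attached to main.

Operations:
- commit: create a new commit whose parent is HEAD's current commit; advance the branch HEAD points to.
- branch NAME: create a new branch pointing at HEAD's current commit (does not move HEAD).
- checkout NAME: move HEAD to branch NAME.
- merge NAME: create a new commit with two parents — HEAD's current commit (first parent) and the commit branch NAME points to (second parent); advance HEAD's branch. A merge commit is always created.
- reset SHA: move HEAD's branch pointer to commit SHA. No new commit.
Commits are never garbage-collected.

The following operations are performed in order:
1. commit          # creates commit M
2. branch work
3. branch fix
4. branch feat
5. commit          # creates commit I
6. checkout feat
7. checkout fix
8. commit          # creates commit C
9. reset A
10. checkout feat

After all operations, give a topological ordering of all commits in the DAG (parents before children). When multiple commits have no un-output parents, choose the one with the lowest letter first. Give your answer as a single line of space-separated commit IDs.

Answer: A M C I

Derivation:
After op 1 (commit): HEAD=main@M [main=M]
After op 2 (branch): HEAD=main@M [main=M work=M]
After op 3 (branch): HEAD=main@M [fix=M main=M work=M]
After op 4 (branch): HEAD=main@M [feat=M fix=M main=M work=M]
After op 5 (commit): HEAD=main@I [feat=M fix=M main=I work=M]
After op 6 (checkout): HEAD=feat@M [feat=M fix=M main=I work=M]
After op 7 (checkout): HEAD=fix@M [feat=M fix=M main=I work=M]
After op 8 (commit): HEAD=fix@C [feat=M fix=C main=I work=M]
After op 9 (reset): HEAD=fix@A [feat=M fix=A main=I work=M]
After op 10 (checkout): HEAD=feat@M [feat=M fix=A main=I work=M]
commit A: parents=[]
commit C: parents=['M']
commit I: parents=['M']
commit M: parents=['A']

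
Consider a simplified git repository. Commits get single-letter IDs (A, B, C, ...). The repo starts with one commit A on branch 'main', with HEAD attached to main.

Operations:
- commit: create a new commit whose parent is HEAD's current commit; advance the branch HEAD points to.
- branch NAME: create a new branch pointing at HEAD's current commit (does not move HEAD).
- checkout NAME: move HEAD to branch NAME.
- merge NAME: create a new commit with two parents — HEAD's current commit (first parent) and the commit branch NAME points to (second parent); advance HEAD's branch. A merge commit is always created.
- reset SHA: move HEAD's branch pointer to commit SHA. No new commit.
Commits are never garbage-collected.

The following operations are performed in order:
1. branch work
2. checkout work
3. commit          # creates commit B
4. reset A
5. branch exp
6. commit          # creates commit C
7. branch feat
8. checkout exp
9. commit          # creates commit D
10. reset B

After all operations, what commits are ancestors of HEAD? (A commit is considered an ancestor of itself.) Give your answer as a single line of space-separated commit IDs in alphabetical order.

Answer: A B

Derivation:
After op 1 (branch): HEAD=main@A [main=A work=A]
After op 2 (checkout): HEAD=work@A [main=A work=A]
After op 3 (commit): HEAD=work@B [main=A work=B]
After op 4 (reset): HEAD=work@A [main=A work=A]
After op 5 (branch): HEAD=work@A [exp=A main=A work=A]
After op 6 (commit): HEAD=work@C [exp=A main=A work=C]
After op 7 (branch): HEAD=work@C [exp=A feat=C main=A work=C]
After op 8 (checkout): HEAD=exp@A [exp=A feat=C main=A work=C]
After op 9 (commit): HEAD=exp@D [exp=D feat=C main=A work=C]
After op 10 (reset): HEAD=exp@B [exp=B feat=C main=A work=C]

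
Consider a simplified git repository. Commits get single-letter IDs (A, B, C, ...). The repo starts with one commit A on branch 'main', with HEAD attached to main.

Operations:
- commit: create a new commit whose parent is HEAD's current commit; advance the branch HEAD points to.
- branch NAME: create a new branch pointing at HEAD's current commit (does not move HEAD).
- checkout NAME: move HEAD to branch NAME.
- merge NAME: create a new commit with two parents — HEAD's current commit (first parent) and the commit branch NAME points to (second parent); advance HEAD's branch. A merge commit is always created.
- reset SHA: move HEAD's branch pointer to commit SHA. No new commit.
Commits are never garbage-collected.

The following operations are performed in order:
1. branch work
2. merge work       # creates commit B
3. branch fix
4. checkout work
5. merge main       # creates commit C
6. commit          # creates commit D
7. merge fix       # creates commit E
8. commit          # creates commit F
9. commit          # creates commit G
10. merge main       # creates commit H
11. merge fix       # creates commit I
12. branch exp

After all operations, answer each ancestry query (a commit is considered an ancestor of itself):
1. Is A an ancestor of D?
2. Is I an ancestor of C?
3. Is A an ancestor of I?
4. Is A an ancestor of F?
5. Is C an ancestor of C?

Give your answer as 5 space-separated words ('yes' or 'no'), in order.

After op 1 (branch): HEAD=main@A [main=A work=A]
After op 2 (merge): HEAD=main@B [main=B work=A]
After op 3 (branch): HEAD=main@B [fix=B main=B work=A]
After op 4 (checkout): HEAD=work@A [fix=B main=B work=A]
After op 5 (merge): HEAD=work@C [fix=B main=B work=C]
After op 6 (commit): HEAD=work@D [fix=B main=B work=D]
After op 7 (merge): HEAD=work@E [fix=B main=B work=E]
After op 8 (commit): HEAD=work@F [fix=B main=B work=F]
After op 9 (commit): HEAD=work@G [fix=B main=B work=G]
After op 10 (merge): HEAD=work@H [fix=B main=B work=H]
After op 11 (merge): HEAD=work@I [fix=B main=B work=I]
After op 12 (branch): HEAD=work@I [exp=I fix=B main=B work=I]
ancestors(D) = {A,B,C,D}; A in? yes
ancestors(C) = {A,B,C}; I in? no
ancestors(I) = {A,B,C,D,E,F,G,H,I}; A in? yes
ancestors(F) = {A,B,C,D,E,F}; A in? yes
ancestors(C) = {A,B,C}; C in? yes

Answer: yes no yes yes yes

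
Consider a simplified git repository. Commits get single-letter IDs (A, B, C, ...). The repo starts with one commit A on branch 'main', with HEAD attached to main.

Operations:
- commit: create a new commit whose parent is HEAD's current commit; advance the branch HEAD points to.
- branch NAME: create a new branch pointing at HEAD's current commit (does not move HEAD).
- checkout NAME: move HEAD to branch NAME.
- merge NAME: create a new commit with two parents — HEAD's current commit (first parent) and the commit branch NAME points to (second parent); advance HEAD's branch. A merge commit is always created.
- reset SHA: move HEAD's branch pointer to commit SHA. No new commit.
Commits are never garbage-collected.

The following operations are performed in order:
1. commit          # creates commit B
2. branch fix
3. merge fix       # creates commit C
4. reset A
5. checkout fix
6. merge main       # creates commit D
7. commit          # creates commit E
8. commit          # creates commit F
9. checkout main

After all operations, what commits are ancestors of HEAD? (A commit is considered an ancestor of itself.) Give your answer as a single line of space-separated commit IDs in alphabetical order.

After op 1 (commit): HEAD=main@B [main=B]
After op 2 (branch): HEAD=main@B [fix=B main=B]
After op 3 (merge): HEAD=main@C [fix=B main=C]
After op 4 (reset): HEAD=main@A [fix=B main=A]
After op 5 (checkout): HEAD=fix@B [fix=B main=A]
After op 6 (merge): HEAD=fix@D [fix=D main=A]
After op 7 (commit): HEAD=fix@E [fix=E main=A]
After op 8 (commit): HEAD=fix@F [fix=F main=A]
After op 9 (checkout): HEAD=main@A [fix=F main=A]

Answer: A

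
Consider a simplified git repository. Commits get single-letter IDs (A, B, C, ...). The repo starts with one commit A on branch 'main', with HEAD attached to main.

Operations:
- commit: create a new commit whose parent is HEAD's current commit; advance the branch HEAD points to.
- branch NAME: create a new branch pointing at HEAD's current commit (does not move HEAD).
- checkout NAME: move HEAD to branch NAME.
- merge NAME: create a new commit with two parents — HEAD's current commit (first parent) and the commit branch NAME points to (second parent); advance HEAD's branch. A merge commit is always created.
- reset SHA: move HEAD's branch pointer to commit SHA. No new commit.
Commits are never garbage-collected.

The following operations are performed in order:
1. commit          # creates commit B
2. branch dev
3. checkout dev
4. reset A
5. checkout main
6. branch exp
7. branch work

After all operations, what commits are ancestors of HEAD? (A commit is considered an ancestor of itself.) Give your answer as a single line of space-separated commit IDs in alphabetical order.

Answer: A B

Derivation:
After op 1 (commit): HEAD=main@B [main=B]
After op 2 (branch): HEAD=main@B [dev=B main=B]
After op 3 (checkout): HEAD=dev@B [dev=B main=B]
After op 4 (reset): HEAD=dev@A [dev=A main=B]
After op 5 (checkout): HEAD=main@B [dev=A main=B]
After op 6 (branch): HEAD=main@B [dev=A exp=B main=B]
After op 7 (branch): HEAD=main@B [dev=A exp=B main=B work=B]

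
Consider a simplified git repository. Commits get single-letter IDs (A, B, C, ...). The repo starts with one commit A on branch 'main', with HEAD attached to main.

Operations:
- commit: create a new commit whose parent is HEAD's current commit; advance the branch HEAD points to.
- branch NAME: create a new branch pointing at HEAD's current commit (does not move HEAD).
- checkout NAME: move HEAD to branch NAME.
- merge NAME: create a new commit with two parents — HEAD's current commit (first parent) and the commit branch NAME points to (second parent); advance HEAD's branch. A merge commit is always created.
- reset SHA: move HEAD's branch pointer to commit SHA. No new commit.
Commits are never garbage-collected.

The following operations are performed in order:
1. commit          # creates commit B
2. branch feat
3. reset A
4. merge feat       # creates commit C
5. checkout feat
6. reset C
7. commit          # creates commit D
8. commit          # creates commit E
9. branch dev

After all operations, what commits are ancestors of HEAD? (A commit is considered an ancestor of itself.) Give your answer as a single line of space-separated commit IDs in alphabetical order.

Answer: A B C D E

Derivation:
After op 1 (commit): HEAD=main@B [main=B]
After op 2 (branch): HEAD=main@B [feat=B main=B]
After op 3 (reset): HEAD=main@A [feat=B main=A]
After op 4 (merge): HEAD=main@C [feat=B main=C]
After op 5 (checkout): HEAD=feat@B [feat=B main=C]
After op 6 (reset): HEAD=feat@C [feat=C main=C]
After op 7 (commit): HEAD=feat@D [feat=D main=C]
After op 8 (commit): HEAD=feat@E [feat=E main=C]
After op 9 (branch): HEAD=feat@E [dev=E feat=E main=C]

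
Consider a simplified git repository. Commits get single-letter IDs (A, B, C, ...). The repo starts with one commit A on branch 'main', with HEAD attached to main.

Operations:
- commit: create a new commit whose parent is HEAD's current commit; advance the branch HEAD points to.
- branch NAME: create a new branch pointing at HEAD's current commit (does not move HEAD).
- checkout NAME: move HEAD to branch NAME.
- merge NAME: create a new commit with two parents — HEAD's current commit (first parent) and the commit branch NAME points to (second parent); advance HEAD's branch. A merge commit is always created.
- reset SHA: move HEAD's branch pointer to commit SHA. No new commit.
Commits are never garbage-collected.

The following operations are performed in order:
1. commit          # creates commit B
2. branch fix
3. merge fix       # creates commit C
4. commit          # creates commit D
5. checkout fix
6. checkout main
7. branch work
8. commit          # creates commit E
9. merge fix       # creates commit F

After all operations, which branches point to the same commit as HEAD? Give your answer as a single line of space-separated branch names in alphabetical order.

Answer: main

Derivation:
After op 1 (commit): HEAD=main@B [main=B]
After op 2 (branch): HEAD=main@B [fix=B main=B]
After op 3 (merge): HEAD=main@C [fix=B main=C]
After op 4 (commit): HEAD=main@D [fix=B main=D]
After op 5 (checkout): HEAD=fix@B [fix=B main=D]
After op 6 (checkout): HEAD=main@D [fix=B main=D]
After op 7 (branch): HEAD=main@D [fix=B main=D work=D]
After op 8 (commit): HEAD=main@E [fix=B main=E work=D]
After op 9 (merge): HEAD=main@F [fix=B main=F work=D]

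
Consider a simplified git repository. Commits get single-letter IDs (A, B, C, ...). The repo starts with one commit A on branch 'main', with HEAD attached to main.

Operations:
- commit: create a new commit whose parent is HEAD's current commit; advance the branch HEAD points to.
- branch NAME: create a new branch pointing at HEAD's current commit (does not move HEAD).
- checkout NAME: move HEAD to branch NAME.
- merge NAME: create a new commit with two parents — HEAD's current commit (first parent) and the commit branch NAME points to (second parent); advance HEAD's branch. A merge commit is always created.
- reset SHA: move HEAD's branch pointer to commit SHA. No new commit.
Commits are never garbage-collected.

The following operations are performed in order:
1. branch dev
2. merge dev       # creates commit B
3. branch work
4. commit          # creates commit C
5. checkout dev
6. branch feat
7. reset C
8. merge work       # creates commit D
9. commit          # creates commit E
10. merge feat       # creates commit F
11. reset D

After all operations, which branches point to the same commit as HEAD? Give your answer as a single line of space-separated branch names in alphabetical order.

After op 1 (branch): HEAD=main@A [dev=A main=A]
After op 2 (merge): HEAD=main@B [dev=A main=B]
After op 3 (branch): HEAD=main@B [dev=A main=B work=B]
After op 4 (commit): HEAD=main@C [dev=A main=C work=B]
After op 5 (checkout): HEAD=dev@A [dev=A main=C work=B]
After op 6 (branch): HEAD=dev@A [dev=A feat=A main=C work=B]
After op 7 (reset): HEAD=dev@C [dev=C feat=A main=C work=B]
After op 8 (merge): HEAD=dev@D [dev=D feat=A main=C work=B]
After op 9 (commit): HEAD=dev@E [dev=E feat=A main=C work=B]
After op 10 (merge): HEAD=dev@F [dev=F feat=A main=C work=B]
After op 11 (reset): HEAD=dev@D [dev=D feat=A main=C work=B]

Answer: dev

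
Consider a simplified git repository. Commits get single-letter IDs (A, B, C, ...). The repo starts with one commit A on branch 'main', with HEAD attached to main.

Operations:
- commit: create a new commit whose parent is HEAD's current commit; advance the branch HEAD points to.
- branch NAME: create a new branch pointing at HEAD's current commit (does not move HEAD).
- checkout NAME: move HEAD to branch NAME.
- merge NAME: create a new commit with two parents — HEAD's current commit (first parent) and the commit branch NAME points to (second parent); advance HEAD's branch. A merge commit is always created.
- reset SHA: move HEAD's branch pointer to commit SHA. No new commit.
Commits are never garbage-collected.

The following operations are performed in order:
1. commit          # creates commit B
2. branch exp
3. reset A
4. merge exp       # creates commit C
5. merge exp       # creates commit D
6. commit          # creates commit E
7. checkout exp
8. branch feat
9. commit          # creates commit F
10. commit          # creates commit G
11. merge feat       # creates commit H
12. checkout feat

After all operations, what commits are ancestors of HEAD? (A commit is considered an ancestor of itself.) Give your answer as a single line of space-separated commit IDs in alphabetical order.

Answer: A B

Derivation:
After op 1 (commit): HEAD=main@B [main=B]
After op 2 (branch): HEAD=main@B [exp=B main=B]
After op 3 (reset): HEAD=main@A [exp=B main=A]
After op 4 (merge): HEAD=main@C [exp=B main=C]
After op 5 (merge): HEAD=main@D [exp=B main=D]
After op 6 (commit): HEAD=main@E [exp=B main=E]
After op 7 (checkout): HEAD=exp@B [exp=B main=E]
After op 8 (branch): HEAD=exp@B [exp=B feat=B main=E]
After op 9 (commit): HEAD=exp@F [exp=F feat=B main=E]
After op 10 (commit): HEAD=exp@G [exp=G feat=B main=E]
After op 11 (merge): HEAD=exp@H [exp=H feat=B main=E]
After op 12 (checkout): HEAD=feat@B [exp=H feat=B main=E]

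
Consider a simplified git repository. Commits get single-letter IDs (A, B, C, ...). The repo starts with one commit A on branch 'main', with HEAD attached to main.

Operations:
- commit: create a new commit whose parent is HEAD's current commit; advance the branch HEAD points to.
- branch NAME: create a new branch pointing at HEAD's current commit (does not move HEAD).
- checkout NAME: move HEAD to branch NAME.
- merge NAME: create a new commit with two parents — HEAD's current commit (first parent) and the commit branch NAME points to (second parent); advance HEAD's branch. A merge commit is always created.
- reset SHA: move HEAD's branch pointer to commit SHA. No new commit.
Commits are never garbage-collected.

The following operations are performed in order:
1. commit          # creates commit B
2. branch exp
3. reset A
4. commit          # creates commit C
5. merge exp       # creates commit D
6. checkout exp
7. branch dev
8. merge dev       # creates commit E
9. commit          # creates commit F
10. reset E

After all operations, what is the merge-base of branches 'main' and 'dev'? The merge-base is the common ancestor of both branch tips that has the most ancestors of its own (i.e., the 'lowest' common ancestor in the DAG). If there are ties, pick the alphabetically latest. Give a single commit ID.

After op 1 (commit): HEAD=main@B [main=B]
After op 2 (branch): HEAD=main@B [exp=B main=B]
After op 3 (reset): HEAD=main@A [exp=B main=A]
After op 4 (commit): HEAD=main@C [exp=B main=C]
After op 5 (merge): HEAD=main@D [exp=B main=D]
After op 6 (checkout): HEAD=exp@B [exp=B main=D]
After op 7 (branch): HEAD=exp@B [dev=B exp=B main=D]
After op 8 (merge): HEAD=exp@E [dev=B exp=E main=D]
After op 9 (commit): HEAD=exp@F [dev=B exp=F main=D]
After op 10 (reset): HEAD=exp@E [dev=B exp=E main=D]
ancestors(main=D): ['A', 'B', 'C', 'D']
ancestors(dev=B): ['A', 'B']
common: ['A', 'B']

Answer: B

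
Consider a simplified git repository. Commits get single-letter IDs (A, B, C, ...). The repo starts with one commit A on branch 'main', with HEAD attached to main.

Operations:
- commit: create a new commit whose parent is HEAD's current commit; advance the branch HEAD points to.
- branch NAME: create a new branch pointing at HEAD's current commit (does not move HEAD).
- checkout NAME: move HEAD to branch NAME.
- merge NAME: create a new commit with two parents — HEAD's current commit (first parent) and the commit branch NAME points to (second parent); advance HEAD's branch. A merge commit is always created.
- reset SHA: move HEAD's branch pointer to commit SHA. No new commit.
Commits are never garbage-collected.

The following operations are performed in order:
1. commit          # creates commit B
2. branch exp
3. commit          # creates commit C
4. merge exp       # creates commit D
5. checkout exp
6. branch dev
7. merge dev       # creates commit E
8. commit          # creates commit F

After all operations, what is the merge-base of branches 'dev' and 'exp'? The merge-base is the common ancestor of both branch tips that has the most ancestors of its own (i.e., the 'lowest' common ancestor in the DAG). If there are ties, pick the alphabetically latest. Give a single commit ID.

After op 1 (commit): HEAD=main@B [main=B]
After op 2 (branch): HEAD=main@B [exp=B main=B]
After op 3 (commit): HEAD=main@C [exp=B main=C]
After op 4 (merge): HEAD=main@D [exp=B main=D]
After op 5 (checkout): HEAD=exp@B [exp=B main=D]
After op 6 (branch): HEAD=exp@B [dev=B exp=B main=D]
After op 7 (merge): HEAD=exp@E [dev=B exp=E main=D]
After op 8 (commit): HEAD=exp@F [dev=B exp=F main=D]
ancestors(dev=B): ['A', 'B']
ancestors(exp=F): ['A', 'B', 'E', 'F']
common: ['A', 'B']

Answer: B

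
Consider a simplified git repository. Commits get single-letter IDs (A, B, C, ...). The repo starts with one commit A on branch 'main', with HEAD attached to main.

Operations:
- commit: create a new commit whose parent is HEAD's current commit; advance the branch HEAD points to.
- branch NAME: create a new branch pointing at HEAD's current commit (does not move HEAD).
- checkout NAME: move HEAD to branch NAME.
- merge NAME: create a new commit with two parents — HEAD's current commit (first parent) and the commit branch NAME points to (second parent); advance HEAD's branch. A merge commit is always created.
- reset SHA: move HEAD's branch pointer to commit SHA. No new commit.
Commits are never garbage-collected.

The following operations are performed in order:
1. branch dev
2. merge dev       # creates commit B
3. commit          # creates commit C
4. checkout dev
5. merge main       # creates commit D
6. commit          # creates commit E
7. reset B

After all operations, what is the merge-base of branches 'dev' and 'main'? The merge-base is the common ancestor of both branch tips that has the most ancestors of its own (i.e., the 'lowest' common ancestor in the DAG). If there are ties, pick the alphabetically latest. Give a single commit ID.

Answer: B

Derivation:
After op 1 (branch): HEAD=main@A [dev=A main=A]
After op 2 (merge): HEAD=main@B [dev=A main=B]
After op 3 (commit): HEAD=main@C [dev=A main=C]
After op 4 (checkout): HEAD=dev@A [dev=A main=C]
After op 5 (merge): HEAD=dev@D [dev=D main=C]
After op 6 (commit): HEAD=dev@E [dev=E main=C]
After op 7 (reset): HEAD=dev@B [dev=B main=C]
ancestors(dev=B): ['A', 'B']
ancestors(main=C): ['A', 'B', 'C']
common: ['A', 'B']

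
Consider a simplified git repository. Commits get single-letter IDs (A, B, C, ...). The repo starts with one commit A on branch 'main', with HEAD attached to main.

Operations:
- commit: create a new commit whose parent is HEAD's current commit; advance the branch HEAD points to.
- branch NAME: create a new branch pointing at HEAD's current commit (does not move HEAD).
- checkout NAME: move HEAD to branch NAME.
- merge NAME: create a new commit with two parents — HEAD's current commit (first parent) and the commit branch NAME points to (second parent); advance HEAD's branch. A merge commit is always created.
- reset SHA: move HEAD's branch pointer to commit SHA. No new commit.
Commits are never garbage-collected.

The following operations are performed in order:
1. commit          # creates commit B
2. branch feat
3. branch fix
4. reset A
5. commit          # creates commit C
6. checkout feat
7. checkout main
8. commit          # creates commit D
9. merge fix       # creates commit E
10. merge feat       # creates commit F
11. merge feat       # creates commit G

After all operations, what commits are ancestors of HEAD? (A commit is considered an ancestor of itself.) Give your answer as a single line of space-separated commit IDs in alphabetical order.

Answer: A B C D E F G

Derivation:
After op 1 (commit): HEAD=main@B [main=B]
After op 2 (branch): HEAD=main@B [feat=B main=B]
After op 3 (branch): HEAD=main@B [feat=B fix=B main=B]
After op 4 (reset): HEAD=main@A [feat=B fix=B main=A]
After op 5 (commit): HEAD=main@C [feat=B fix=B main=C]
After op 6 (checkout): HEAD=feat@B [feat=B fix=B main=C]
After op 7 (checkout): HEAD=main@C [feat=B fix=B main=C]
After op 8 (commit): HEAD=main@D [feat=B fix=B main=D]
After op 9 (merge): HEAD=main@E [feat=B fix=B main=E]
After op 10 (merge): HEAD=main@F [feat=B fix=B main=F]
After op 11 (merge): HEAD=main@G [feat=B fix=B main=G]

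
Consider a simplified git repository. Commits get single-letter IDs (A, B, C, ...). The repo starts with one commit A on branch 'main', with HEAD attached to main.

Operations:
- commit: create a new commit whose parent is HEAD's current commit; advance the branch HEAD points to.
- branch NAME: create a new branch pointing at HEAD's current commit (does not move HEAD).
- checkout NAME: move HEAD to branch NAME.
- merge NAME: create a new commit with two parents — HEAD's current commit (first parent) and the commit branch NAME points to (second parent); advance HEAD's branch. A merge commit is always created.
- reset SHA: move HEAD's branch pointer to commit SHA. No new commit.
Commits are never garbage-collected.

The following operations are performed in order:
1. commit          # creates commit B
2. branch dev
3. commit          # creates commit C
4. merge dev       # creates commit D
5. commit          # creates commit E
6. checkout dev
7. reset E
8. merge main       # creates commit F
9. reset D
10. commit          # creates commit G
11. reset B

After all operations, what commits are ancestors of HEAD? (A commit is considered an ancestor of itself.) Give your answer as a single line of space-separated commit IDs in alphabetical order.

After op 1 (commit): HEAD=main@B [main=B]
After op 2 (branch): HEAD=main@B [dev=B main=B]
After op 3 (commit): HEAD=main@C [dev=B main=C]
After op 4 (merge): HEAD=main@D [dev=B main=D]
After op 5 (commit): HEAD=main@E [dev=B main=E]
After op 6 (checkout): HEAD=dev@B [dev=B main=E]
After op 7 (reset): HEAD=dev@E [dev=E main=E]
After op 8 (merge): HEAD=dev@F [dev=F main=E]
After op 9 (reset): HEAD=dev@D [dev=D main=E]
After op 10 (commit): HEAD=dev@G [dev=G main=E]
After op 11 (reset): HEAD=dev@B [dev=B main=E]

Answer: A B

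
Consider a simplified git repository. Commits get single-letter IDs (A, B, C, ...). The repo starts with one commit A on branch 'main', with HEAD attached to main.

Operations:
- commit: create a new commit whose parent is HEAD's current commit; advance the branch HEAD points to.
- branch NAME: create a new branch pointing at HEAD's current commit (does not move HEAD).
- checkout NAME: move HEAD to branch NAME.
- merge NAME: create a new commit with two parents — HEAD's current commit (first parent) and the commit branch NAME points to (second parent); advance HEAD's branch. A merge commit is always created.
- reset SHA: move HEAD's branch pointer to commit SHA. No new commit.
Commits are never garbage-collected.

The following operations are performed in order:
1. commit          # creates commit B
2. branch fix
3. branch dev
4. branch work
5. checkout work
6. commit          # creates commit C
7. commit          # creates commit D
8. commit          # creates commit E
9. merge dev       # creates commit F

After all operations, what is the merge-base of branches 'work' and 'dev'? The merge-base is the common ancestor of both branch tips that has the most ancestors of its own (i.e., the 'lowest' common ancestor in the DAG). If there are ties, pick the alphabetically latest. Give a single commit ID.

After op 1 (commit): HEAD=main@B [main=B]
After op 2 (branch): HEAD=main@B [fix=B main=B]
After op 3 (branch): HEAD=main@B [dev=B fix=B main=B]
After op 4 (branch): HEAD=main@B [dev=B fix=B main=B work=B]
After op 5 (checkout): HEAD=work@B [dev=B fix=B main=B work=B]
After op 6 (commit): HEAD=work@C [dev=B fix=B main=B work=C]
After op 7 (commit): HEAD=work@D [dev=B fix=B main=B work=D]
After op 8 (commit): HEAD=work@E [dev=B fix=B main=B work=E]
After op 9 (merge): HEAD=work@F [dev=B fix=B main=B work=F]
ancestors(work=F): ['A', 'B', 'C', 'D', 'E', 'F']
ancestors(dev=B): ['A', 'B']
common: ['A', 'B']

Answer: B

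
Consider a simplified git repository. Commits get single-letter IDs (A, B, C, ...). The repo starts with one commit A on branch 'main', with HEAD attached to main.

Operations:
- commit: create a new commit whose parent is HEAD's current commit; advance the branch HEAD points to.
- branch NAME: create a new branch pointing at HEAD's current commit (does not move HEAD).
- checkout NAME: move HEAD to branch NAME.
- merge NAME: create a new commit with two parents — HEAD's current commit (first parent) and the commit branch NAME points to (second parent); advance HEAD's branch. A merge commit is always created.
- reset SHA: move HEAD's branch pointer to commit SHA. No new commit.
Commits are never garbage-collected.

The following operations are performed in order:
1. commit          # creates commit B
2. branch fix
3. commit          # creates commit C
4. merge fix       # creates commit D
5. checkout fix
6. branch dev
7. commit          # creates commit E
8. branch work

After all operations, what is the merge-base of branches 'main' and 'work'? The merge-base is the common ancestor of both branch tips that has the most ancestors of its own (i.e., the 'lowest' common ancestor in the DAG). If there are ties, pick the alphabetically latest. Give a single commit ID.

Answer: B

Derivation:
After op 1 (commit): HEAD=main@B [main=B]
After op 2 (branch): HEAD=main@B [fix=B main=B]
After op 3 (commit): HEAD=main@C [fix=B main=C]
After op 4 (merge): HEAD=main@D [fix=B main=D]
After op 5 (checkout): HEAD=fix@B [fix=B main=D]
After op 6 (branch): HEAD=fix@B [dev=B fix=B main=D]
After op 7 (commit): HEAD=fix@E [dev=B fix=E main=D]
After op 8 (branch): HEAD=fix@E [dev=B fix=E main=D work=E]
ancestors(main=D): ['A', 'B', 'C', 'D']
ancestors(work=E): ['A', 'B', 'E']
common: ['A', 'B']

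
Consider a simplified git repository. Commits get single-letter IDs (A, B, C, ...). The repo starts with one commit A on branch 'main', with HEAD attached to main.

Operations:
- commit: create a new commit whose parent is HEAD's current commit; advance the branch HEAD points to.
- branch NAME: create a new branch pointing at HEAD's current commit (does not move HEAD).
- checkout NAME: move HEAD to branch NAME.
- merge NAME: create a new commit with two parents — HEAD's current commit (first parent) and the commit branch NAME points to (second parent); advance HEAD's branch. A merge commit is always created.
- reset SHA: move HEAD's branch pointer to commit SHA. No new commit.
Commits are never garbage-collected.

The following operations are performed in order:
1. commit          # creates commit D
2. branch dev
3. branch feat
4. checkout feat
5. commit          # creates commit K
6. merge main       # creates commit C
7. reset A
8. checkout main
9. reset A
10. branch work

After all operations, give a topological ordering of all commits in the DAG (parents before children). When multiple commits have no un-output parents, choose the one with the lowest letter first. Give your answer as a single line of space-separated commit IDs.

Answer: A D K C

Derivation:
After op 1 (commit): HEAD=main@D [main=D]
After op 2 (branch): HEAD=main@D [dev=D main=D]
After op 3 (branch): HEAD=main@D [dev=D feat=D main=D]
After op 4 (checkout): HEAD=feat@D [dev=D feat=D main=D]
After op 5 (commit): HEAD=feat@K [dev=D feat=K main=D]
After op 6 (merge): HEAD=feat@C [dev=D feat=C main=D]
After op 7 (reset): HEAD=feat@A [dev=D feat=A main=D]
After op 8 (checkout): HEAD=main@D [dev=D feat=A main=D]
After op 9 (reset): HEAD=main@A [dev=D feat=A main=A]
After op 10 (branch): HEAD=main@A [dev=D feat=A main=A work=A]
commit A: parents=[]
commit C: parents=['K', 'D']
commit D: parents=['A']
commit K: parents=['D']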